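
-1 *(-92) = 92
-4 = -4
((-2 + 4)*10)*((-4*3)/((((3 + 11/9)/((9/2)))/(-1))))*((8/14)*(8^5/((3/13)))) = 20754709.17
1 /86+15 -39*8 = -25541 /86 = -296.99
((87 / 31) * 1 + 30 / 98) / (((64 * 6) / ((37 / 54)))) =7289 / 1312416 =0.01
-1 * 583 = -583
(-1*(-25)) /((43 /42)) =1050 /43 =24.42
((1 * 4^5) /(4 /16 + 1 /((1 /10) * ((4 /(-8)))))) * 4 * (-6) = 98304 /79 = 1244.35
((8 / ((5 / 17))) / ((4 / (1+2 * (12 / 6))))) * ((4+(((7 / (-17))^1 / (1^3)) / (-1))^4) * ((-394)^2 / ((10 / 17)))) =10446917092 / 289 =36148502.05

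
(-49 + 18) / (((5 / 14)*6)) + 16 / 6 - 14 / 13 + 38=25.12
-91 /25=-3.64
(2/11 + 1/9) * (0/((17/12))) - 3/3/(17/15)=-15/17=-0.88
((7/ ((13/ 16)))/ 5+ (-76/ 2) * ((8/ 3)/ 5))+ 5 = -2641/ 195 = -13.54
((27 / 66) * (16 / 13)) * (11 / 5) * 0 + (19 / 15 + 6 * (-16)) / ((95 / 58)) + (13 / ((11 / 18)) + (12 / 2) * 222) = 20305952 / 15675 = 1295.44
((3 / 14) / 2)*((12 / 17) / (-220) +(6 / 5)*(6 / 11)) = 261 / 3740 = 0.07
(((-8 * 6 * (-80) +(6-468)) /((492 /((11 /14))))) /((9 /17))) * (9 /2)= 105281 /2296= 45.85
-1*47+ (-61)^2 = 3674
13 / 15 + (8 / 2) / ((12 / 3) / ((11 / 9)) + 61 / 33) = 4177 / 2535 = 1.65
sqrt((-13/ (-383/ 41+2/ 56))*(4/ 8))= 0.84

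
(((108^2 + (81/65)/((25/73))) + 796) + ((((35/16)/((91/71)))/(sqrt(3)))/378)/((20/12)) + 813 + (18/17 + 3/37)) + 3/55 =71 * sqrt(3)/78624 + 149287658072/11243375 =13277.83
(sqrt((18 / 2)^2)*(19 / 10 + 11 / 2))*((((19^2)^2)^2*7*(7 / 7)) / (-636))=-13196228482857 / 1060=-12449272153.64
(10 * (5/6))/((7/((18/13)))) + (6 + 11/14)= 8.43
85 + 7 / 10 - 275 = -189.30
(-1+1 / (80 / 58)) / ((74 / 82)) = -451 / 1480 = -0.30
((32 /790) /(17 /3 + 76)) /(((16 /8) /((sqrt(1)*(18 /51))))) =0.00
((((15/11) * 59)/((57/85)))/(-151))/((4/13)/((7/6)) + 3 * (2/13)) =-2281825/2082894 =-1.10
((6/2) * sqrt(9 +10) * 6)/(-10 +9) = -18 * sqrt(19) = -78.46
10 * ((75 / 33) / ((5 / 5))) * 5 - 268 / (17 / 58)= -149734 / 187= -800.72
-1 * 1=-1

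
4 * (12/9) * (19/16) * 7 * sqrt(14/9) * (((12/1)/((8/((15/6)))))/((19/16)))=174.61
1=1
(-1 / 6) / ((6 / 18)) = -1 / 2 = -0.50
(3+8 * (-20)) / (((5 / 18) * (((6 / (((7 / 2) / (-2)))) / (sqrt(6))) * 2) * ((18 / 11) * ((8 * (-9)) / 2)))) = -12089 * sqrt(6) / 8640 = -3.43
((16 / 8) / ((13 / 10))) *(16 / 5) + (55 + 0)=779 / 13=59.92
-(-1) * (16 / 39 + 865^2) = 29180791 / 39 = 748225.41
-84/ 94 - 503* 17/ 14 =-402485/ 658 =-611.68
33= 33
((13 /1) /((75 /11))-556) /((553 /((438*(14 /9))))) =-12134644 /17775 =-682.68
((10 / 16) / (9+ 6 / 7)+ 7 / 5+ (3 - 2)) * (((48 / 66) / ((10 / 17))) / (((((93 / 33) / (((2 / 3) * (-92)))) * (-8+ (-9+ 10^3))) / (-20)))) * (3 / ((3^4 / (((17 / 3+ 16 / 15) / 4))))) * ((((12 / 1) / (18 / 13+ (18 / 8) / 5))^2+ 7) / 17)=0.25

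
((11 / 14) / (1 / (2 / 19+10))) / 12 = 88 / 133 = 0.66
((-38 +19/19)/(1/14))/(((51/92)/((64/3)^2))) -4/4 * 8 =-195202648/459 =-425278.10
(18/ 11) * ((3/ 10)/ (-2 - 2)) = -27/ 220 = -0.12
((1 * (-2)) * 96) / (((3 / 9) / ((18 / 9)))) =-1152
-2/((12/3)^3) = -1/32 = -0.03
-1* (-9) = 9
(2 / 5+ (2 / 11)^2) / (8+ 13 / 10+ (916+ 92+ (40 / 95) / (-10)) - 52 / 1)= 9956 / 22191279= 0.00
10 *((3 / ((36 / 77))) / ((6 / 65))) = 25025 / 36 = 695.14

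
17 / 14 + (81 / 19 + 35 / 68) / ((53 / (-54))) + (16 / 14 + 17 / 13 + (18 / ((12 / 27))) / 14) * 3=77121841 / 6231316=12.38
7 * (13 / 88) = 91 / 88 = 1.03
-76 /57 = -4 /3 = -1.33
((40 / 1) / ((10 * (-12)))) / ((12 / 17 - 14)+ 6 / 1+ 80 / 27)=153 / 1988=0.08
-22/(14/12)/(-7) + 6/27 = 1286/441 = 2.92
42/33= 14/11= 1.27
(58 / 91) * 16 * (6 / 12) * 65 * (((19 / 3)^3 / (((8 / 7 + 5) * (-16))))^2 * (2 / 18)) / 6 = 47751569215 / 1164603744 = 41.00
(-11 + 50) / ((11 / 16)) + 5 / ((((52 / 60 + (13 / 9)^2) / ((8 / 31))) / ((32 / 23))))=134454288 / 2345057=57.34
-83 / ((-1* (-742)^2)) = 83 / 550564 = 0.00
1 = 1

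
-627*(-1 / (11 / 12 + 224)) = 7524 / 2699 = 2.79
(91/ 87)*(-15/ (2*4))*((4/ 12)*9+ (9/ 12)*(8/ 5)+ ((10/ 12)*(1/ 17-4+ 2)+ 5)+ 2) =-148239/ 7888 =-18.79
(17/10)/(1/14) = 119/5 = 23.80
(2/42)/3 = 0.02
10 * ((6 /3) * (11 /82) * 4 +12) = 5360 /41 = 130.73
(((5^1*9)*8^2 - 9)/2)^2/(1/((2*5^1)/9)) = 4579245/2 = 2289622.50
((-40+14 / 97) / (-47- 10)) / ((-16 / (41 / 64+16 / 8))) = -326677 / 2830848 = -0.12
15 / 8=1.88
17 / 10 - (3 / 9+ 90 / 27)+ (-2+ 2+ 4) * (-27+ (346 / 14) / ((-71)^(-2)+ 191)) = -307361503 / 2808260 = -109.45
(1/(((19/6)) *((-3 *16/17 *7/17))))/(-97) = 289/103208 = 0.00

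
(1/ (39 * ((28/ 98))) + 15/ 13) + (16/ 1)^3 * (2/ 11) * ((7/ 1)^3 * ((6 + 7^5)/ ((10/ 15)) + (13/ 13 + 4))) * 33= 16585267765345/ 78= 212631638017.24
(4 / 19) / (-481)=-4 / 9139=-0.00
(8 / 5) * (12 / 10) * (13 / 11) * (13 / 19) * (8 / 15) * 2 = 43264 / 26125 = 1.66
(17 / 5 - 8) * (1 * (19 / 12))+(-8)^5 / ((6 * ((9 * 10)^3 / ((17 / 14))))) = -55819907 / 7654500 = -7.29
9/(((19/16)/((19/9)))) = 16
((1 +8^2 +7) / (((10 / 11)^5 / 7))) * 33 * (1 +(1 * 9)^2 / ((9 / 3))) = 2343775203 / 3125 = 750008.06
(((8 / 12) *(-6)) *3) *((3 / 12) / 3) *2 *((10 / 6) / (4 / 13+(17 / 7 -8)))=910 / 1437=0.63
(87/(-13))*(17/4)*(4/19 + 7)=-202623/988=-205.08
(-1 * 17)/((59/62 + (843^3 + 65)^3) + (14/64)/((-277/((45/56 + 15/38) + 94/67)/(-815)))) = -47572804352/601669705286202944265755872485427345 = -0.00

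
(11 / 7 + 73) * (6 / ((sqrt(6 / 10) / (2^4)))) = 16704 * sqrt(15) / 7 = 9242.04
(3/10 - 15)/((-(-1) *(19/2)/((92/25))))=-13524/2375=-5.69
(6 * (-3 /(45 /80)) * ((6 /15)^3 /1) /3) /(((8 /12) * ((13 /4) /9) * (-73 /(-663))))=-235008 /9125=-25.75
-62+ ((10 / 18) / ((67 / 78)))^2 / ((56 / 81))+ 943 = 55405351 / 62846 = 881.61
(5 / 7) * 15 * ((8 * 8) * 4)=19200 / 7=2742.86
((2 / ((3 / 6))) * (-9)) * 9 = -324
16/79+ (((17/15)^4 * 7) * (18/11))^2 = 357.32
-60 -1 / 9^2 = -4861 / 81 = -60.01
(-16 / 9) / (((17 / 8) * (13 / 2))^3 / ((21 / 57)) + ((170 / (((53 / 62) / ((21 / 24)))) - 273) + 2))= -24313856 / 96498266499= -0.00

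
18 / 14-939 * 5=-32856 / 7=-4693.71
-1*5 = -5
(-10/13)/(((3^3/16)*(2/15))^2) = -16000/1053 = -15.19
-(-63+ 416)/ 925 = -353/ 925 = -0.38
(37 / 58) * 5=185 / 58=3.19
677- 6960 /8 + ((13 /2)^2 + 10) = -563 /4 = -140.75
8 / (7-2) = 8 / 5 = 1.60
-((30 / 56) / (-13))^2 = -225 / 132496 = -0.00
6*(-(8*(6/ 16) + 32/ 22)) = -294/ 11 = -26.73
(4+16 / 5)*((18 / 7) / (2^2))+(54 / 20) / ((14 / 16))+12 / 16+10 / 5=293 / 28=10.46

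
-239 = -239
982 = 982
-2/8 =-1/4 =-0.25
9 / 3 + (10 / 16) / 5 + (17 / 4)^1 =59 / 8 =7.38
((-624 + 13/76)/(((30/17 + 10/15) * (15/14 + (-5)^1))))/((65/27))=35153433/1295800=27.13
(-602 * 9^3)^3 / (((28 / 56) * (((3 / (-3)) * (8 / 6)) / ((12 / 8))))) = 190175504416030602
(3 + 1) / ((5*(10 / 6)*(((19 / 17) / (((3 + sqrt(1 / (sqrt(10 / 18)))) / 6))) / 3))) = 102*sqrt(3)*5^(3 / 4) / 2375 + 306 / 475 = 0.89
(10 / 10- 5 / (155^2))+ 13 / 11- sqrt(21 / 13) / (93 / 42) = 115309 / 52855- 14*sqrt(273) / 403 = 1.61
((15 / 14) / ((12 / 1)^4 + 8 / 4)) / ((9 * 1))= 5 / 870996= 0.00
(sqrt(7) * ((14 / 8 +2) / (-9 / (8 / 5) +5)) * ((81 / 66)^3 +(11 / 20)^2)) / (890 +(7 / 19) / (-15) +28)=-195829371 * sqrt(7) / 13928808520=-0.04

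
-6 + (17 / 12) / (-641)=-46169 / 7692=-6.00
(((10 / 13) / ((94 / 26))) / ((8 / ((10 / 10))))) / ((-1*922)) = -5 / 173336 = -0.00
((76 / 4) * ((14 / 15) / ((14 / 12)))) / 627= 4 / 165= 0.02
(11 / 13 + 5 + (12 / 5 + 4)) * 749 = 596204 / 65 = 9172.37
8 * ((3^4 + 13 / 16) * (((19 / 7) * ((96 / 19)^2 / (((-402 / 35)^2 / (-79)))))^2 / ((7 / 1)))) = 1171175075840000 / 7274554681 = 160996.12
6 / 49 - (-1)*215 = 10541 / 49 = 215.12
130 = 130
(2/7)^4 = 16/2401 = 0.01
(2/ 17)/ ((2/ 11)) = 11/ 17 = 0.65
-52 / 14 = -26 / 7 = -3.71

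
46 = 46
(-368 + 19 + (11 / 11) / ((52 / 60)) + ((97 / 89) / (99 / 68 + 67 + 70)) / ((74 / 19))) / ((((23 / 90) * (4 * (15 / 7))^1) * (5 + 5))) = -105148081488 / 6621482075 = -15.88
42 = 42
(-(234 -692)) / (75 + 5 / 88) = 40304 / 6605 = 6.10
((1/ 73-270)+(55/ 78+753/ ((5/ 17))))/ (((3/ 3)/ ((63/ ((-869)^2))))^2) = 86289313257/ 5411844609890290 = 0.00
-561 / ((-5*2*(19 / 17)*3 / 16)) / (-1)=-25432 / 95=-267.71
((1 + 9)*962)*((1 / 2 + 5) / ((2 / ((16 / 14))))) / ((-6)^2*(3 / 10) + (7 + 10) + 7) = 529100 / 609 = 868.80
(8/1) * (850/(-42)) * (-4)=13600/21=647.62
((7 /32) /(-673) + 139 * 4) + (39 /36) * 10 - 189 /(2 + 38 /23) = 33278483 /64608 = 515.08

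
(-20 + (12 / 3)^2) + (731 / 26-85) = -1583 / 26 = -60.88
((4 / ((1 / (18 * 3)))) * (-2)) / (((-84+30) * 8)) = 1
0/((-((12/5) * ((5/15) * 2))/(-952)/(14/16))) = 0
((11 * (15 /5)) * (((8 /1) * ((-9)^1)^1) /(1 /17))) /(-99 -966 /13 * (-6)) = -19448 /167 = -116.46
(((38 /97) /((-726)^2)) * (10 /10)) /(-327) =-19 /8359161822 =-0.00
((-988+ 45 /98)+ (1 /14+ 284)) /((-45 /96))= 73536 /49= 1500.73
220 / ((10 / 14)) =308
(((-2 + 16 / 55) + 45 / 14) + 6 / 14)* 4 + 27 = 13373 / 385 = 34.74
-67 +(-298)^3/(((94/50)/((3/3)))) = -661592949/47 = -14076445.72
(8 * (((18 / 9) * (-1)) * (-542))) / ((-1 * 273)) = -8672 / 273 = -31.77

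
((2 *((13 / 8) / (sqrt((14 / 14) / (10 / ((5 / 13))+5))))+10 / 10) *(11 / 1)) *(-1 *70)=-14703.33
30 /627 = 10 /209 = 0.05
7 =7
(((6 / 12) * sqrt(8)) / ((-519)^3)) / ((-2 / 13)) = 0.00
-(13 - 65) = 52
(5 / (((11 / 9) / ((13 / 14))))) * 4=1170 / 77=15.19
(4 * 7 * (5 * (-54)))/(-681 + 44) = 1080/91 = 11.87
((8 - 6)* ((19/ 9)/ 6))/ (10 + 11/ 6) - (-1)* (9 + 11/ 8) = 53341/ 5112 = 10.43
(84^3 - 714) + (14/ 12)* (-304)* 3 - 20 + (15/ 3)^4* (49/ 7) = 595281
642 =642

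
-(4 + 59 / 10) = -99 / 10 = -9.90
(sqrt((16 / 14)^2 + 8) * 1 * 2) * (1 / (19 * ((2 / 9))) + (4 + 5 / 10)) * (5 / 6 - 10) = -3300 * sqrt(114) / 133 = -264.92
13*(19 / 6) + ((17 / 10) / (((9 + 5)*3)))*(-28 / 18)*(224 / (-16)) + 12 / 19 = 42.68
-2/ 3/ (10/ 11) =-11/ 15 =-0.73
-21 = -21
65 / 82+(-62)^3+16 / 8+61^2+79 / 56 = -538648021 / 2296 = -234602.80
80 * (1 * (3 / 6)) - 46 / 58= 39.21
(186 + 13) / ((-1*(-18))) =11.06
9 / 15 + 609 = 3048 / 5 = 609.60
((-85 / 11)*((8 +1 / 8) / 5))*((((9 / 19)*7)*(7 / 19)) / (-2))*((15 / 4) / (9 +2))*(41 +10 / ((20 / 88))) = 621313875 / 2795584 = 222.25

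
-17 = -17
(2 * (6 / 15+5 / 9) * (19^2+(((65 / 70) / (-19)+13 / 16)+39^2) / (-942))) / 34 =30977785789 / 1533500640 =20.20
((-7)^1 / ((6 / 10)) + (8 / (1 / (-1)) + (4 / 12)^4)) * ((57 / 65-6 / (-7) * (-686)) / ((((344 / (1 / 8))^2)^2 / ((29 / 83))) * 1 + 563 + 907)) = 293651564 / 4177523828437208145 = 0.00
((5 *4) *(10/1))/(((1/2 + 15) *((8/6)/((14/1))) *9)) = 1400/93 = 15.05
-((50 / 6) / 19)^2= -625 / 3249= -0.19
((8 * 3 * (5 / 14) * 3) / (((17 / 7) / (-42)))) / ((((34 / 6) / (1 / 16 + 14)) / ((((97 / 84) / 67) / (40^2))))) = -0.01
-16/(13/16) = -256/13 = -19.69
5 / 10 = 1 / 2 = 0.50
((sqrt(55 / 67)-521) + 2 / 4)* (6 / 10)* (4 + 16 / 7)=-68706 / 35 + 132* sqrt(3685) / 2345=-1959.61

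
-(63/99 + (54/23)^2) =-35779/5819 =-6.15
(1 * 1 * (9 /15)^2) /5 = 9 /125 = 0.07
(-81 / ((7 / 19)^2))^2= 855036081 / 2401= 356116.65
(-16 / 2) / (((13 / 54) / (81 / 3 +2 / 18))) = -11712 / 13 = -900.92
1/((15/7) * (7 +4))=7/165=0.04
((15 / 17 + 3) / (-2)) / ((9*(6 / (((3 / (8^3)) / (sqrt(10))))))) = -11*sqrt(10) / 522240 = -0.00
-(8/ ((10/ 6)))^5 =-7962624/ 3125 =-2548.04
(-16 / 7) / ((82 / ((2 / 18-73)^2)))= -83968 / 567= -148.09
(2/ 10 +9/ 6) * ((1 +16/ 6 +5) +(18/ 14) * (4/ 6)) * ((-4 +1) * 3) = -145.71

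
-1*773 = -773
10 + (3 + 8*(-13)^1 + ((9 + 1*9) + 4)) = -69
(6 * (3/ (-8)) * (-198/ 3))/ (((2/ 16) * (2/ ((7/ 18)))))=231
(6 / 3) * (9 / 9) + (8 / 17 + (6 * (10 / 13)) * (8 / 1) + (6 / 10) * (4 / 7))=307362 / 7735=39.74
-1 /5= -0.20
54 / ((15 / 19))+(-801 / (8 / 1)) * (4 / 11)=3519 / 110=31.99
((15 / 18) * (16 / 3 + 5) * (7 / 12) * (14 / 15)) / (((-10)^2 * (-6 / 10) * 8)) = -1519 / 155520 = -0.01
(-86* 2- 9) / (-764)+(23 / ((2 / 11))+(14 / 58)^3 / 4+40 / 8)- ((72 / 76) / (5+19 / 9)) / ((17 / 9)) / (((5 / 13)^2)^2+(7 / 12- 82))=44237749176838930945 / 335792582723571752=131.74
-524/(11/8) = -4192/11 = -381.09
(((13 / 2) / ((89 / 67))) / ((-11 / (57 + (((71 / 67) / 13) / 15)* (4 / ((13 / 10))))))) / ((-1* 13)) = 1936801 / 992706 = 1.95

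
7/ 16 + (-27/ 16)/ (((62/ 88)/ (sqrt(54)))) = -17.16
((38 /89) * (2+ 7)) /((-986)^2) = 171 /43262722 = 0.00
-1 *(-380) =380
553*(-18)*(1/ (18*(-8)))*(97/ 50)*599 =32130959/ 400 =80327.40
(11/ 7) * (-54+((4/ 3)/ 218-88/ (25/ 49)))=-355.89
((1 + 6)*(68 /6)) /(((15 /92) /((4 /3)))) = 87584 /135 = 648.77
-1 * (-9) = 9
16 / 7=2.29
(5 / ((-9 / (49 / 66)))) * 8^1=-980 / 297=-3.30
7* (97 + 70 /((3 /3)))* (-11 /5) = -12859 /5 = -2571.80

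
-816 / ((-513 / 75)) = 6800 / 57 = 119.30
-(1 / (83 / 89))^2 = -1.15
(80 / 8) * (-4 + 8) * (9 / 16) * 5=225 / 2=112.50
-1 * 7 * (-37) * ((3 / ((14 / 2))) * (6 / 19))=666 / 19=35.05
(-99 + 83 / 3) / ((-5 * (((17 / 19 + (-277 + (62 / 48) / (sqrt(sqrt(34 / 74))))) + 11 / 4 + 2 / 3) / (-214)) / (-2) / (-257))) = 731105646372865472 * 17^(1 / 4) * 37^(3 / 4) / 20321052716793239671175 + 154346456203531969408 * sqrt(629) / 20321052716793239671175 + 32584659495898788230912 * 17^(3 / 4) * 37^(1 / 4) / 20321052716793239671175 + 116944185372681701635206656 / 20321052716793239671175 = 5788.13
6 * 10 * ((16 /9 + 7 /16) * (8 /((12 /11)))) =17545 /18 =974.72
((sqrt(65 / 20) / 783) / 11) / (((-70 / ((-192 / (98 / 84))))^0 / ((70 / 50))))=7 * sqrt(13) / 86130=0.00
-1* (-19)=19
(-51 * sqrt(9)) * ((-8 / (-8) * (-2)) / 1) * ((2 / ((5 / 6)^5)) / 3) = 1586304 / 3125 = 507.62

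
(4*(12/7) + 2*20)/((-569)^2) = 328/2266327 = 0.00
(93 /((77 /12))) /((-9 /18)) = -28.99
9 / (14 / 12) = 54 / 7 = 7.71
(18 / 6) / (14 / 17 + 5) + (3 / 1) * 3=314 / 33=9.52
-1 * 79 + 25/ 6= -449/ 6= -74.83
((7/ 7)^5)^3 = 1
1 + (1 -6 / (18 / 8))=-2 / 3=-0.67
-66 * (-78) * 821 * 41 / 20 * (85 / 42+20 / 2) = 1458497469 / 14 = 104178390.64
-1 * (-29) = 29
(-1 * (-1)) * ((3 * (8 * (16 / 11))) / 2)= 192 / 11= 17.45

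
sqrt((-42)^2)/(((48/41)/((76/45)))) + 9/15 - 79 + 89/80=-12023/720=-16.70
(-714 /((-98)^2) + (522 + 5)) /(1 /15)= 5422065 /686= 7903.88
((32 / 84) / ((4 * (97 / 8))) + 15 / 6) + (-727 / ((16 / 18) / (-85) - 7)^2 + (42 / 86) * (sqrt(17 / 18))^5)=-1439459240677 / 117175446906 + 2023 * sqrt(34) / 27864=-11.86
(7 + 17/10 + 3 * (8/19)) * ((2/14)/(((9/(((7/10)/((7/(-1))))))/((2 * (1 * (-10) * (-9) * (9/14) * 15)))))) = -51111/1862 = -27.45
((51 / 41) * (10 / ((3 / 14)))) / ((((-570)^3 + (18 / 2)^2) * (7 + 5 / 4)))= -9520 / 250566019407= -0.00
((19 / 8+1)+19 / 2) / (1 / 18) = 927 / 4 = 231.75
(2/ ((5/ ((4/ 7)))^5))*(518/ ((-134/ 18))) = -1363968/ 502709375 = -0.00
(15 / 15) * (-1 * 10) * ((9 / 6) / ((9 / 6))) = -10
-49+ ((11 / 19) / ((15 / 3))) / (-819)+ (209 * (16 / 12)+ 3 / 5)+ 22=19627597 / 77805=252.27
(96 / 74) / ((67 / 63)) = 1.22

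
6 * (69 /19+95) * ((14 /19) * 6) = 2616.33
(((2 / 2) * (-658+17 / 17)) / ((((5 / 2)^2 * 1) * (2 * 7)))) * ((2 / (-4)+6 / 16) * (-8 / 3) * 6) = -2628 / 175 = -15.02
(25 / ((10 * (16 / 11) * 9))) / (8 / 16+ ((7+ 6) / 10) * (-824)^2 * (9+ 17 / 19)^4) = 0.00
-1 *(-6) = 6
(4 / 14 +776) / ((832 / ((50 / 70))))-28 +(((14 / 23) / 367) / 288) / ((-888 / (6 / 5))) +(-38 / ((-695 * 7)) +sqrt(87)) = -18.00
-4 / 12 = -1 / 3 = -0.33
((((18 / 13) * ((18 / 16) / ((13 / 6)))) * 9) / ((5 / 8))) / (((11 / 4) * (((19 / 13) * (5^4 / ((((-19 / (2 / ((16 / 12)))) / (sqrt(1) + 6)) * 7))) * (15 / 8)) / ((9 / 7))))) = -559872 / 15640625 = -0.04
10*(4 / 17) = 40 / 17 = 2.35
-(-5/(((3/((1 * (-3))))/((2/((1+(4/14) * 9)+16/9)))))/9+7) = -2429/337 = -7.21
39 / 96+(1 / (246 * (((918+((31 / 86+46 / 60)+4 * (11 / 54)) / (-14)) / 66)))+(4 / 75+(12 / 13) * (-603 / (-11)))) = 53595718587382643 / 1049635352594400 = 51.06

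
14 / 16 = 7 / 8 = 0.88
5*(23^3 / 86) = 60835 / 86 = 707.38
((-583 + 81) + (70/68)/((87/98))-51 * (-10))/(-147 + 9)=-589/8874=-0.07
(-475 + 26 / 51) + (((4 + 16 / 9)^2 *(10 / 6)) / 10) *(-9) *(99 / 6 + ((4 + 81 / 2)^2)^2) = -180259652447 / 918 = -196361277.18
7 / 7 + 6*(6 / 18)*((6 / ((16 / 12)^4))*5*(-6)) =-112.91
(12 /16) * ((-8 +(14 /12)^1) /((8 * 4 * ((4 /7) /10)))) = -1435 /512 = -2.80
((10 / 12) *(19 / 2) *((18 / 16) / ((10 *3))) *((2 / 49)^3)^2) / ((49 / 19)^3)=130321 / 1628413597910449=0.00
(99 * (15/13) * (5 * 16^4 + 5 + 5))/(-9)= -54068850/13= -4159142.31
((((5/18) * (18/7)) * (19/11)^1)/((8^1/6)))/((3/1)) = 95/308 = 0.31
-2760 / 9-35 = -341.67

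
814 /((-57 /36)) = -9768 /19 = -514.11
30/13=2.31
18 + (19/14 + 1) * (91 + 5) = 1710/7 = 244.29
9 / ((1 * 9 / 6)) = 6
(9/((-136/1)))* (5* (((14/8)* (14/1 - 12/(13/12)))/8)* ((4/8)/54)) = -0.00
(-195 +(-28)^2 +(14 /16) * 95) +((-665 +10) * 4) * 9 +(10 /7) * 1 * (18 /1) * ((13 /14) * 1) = -8970527 /392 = -22884.00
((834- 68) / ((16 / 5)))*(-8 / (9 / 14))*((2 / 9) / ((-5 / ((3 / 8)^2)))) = 2681 / 144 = 18.62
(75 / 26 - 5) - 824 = -826.12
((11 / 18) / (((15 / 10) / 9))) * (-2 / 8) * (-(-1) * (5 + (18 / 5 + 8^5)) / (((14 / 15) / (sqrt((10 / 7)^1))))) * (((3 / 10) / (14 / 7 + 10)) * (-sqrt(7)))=1802713 * sqrt(10) / 2240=2544.95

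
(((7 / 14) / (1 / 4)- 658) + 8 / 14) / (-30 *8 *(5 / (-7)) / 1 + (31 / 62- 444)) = 9176 / 3809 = 2.41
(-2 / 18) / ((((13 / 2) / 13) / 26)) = -52 / 9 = -5.78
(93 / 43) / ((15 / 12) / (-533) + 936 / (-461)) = -2948556 / 2771221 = -1.06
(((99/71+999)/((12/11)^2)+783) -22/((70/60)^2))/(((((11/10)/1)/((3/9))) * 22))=111846085/5051508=22.14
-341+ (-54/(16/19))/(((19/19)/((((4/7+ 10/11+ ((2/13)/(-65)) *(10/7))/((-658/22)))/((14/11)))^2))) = -413360153992489/1211856710792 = -341.10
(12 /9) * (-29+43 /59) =-2224 /59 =-37.69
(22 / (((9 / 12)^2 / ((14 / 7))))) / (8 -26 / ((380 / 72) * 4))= 11.56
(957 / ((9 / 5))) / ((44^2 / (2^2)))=145 / 132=1.10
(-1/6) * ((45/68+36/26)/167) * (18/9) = -603/147628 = -0.00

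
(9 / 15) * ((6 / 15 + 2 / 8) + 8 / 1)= 519 / 100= 5.19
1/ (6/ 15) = 5/ 2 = 2.50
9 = 9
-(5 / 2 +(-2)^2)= -13 / 2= -6.50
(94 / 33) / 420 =47 / 6930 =0.01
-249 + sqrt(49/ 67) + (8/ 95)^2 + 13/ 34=-76286149/ 306850 + 7 * sqrt(67)/ 67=-247.76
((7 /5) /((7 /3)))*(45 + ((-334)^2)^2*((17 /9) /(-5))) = -211560597287 /75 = -2820807963.83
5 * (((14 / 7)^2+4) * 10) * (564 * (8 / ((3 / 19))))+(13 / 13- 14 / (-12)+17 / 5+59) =342913937 / 30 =11430464.57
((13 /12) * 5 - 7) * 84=-133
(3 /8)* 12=9 /2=4.50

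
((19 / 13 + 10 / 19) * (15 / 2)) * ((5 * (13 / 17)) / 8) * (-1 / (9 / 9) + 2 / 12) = -61375 / 10336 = -5.94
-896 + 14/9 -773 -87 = -15790/9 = -1754.44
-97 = -97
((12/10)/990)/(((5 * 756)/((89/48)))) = 89/149688000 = 0.00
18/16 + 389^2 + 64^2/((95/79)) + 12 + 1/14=823218629/5320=154740.34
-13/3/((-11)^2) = -13/363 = -0.04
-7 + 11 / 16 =-6.31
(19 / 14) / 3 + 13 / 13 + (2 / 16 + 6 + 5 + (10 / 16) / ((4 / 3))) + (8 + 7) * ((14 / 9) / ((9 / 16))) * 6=528061 / 2016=261.94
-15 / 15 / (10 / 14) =-7 / 5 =-1.40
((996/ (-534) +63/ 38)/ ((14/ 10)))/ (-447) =3505/ 10582278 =0.00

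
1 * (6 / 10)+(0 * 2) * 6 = 3 / 5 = 0.60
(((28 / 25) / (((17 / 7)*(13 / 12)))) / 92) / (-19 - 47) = -98 / 1397825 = -0.00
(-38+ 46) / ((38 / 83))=332 / 19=17.47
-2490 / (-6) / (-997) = -415 / 997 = -0.42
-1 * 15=-15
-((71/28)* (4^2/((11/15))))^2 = -18147600/5929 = -3060.82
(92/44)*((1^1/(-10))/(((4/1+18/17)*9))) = -391/85140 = -0.00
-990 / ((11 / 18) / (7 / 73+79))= -9353880 / 73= -128135.34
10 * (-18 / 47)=-180 / 47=-3.83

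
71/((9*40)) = 71/360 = 0.20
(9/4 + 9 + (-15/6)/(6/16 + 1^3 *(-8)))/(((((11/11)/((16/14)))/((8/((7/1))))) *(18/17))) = 384200/26901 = 14.28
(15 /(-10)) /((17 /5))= -15 /34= -0.44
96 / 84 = 8 / 7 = 1.14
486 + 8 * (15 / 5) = 510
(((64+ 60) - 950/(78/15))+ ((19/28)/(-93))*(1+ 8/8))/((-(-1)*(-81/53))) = 52664669/1371006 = 38.41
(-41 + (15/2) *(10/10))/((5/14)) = -469/5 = -93.80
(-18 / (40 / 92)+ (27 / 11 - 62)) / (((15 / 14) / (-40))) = 621824 / 165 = 3768.63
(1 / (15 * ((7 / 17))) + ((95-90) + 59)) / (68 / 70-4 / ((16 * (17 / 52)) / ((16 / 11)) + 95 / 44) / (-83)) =460197733 / 7027578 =65.48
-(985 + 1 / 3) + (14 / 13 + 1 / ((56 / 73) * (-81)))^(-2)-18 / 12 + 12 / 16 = -46262317219537 / 46957536300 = -985.19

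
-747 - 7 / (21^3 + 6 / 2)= -6920215 / 9264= -747.00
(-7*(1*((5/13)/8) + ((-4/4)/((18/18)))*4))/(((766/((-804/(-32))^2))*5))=116233677/25492480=4.56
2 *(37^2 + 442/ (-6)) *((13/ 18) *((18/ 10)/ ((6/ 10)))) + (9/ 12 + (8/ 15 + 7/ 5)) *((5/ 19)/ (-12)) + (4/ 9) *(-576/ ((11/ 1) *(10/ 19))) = 837998153/ 150480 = 5568.83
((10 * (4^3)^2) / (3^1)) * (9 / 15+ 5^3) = 5144576 / 3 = 1714858.67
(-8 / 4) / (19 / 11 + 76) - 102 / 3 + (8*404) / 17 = 2268796 / 14535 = 156.09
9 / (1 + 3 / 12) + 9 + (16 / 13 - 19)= -102 / 65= -1.57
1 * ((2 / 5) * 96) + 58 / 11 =2402 / 55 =43.67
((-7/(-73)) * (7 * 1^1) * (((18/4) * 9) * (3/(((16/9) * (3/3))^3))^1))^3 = 654017916594690725427/213864357451268096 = 3058.10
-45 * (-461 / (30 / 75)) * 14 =726075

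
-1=-1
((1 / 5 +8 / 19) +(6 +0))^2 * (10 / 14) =395641 / 12635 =31.31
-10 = -10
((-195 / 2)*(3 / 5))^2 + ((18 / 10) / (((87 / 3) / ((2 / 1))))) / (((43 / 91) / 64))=3439.06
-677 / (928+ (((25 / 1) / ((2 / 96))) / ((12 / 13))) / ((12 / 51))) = -677 / 6453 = -0.10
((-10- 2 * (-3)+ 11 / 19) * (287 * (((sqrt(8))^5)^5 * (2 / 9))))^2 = 52589636972676621853256371404800 / 29241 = 1798489688200698397908976000.00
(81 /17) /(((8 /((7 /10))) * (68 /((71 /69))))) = 13419 /2127040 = 0.01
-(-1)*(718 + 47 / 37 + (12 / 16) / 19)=2022699 / 2812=719.31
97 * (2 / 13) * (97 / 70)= 9409 / 455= 20.68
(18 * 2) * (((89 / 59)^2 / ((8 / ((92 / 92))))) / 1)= 71289 / 6962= 10.24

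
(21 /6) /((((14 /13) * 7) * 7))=0.07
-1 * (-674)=674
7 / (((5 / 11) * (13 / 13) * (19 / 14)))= 1078 / 95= 11.35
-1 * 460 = -460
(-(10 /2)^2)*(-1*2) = 50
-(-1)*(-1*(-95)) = 95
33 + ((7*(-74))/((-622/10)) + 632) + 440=346245/311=1113.33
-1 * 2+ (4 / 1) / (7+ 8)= -1.73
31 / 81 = 0.38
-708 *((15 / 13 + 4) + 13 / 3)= -87320 / 13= -6716.92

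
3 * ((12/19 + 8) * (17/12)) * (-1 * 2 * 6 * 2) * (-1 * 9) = 150552/19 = 7923.79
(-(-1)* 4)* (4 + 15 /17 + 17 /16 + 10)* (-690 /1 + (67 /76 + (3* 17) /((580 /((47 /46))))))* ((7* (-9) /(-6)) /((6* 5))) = -10603863379753 /689411200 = -15381.04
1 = 1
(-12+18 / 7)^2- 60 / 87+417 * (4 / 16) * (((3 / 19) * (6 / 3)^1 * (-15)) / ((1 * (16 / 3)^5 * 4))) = 19971292331093 / 226484027392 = 88.18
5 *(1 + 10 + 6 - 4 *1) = 65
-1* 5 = -5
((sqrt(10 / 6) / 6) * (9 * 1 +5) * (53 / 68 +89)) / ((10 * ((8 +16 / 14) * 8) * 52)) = 19943 * sqrt(15) / 10862592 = 0.01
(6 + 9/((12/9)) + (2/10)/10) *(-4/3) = -1277/75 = -17.03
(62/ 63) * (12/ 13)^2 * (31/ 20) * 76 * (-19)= -11101472/ 5915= -1876.83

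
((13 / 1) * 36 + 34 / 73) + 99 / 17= 588593 / 1241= 474.29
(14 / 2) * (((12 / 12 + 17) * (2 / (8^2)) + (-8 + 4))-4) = -833 / 16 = -52.06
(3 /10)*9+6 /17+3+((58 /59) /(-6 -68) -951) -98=-387053013 /371110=-1042.96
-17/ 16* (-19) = 323/ 16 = 20.19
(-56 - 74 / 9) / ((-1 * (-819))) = -578 / 7371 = -0.08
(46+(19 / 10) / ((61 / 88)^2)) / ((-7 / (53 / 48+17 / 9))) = -200285269 / 9376920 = -21.36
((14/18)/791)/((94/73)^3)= 389017/844703928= 0.00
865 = 865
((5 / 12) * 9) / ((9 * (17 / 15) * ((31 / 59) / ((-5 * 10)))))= -36875 / 1054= -34.99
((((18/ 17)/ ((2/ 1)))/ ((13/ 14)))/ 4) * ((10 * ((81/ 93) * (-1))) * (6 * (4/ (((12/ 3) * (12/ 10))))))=-42525/ 6851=-6.21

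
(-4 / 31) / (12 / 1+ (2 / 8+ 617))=-16 / 78027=-0.00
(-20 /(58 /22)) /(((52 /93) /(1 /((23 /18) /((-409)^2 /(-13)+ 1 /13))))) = 15401469600 /112723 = 136631.12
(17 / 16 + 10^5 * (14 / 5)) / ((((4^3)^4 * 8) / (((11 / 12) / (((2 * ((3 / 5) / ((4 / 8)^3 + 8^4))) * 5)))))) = 179429160867 / 137438953472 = 1.31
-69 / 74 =-0.93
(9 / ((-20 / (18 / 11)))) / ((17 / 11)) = -0.48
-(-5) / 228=5 / 228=0.02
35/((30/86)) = 301/3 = 100.33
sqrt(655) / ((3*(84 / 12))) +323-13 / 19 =sqrt(655) / 21 +6124 / 19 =323.53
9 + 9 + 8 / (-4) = 16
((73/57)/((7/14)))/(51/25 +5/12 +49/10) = 14600/41933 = 0.35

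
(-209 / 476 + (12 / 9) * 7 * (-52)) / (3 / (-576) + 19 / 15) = -55494640 / 144109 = -385.09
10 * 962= 9620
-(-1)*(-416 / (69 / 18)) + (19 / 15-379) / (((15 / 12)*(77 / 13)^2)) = -1198003768 / 10227525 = -117.14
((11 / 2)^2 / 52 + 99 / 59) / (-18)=-27731 / 220896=-0.13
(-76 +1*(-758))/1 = -834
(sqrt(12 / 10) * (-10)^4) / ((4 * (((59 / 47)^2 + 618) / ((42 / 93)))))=15463000 * sqrt(30) / 42427933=2.00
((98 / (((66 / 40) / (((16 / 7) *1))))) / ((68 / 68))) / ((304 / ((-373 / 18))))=-9.25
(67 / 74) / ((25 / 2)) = 67 / 925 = 0.07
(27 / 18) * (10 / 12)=5 / 4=1.25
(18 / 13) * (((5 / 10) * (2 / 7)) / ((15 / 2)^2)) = 8 / 2275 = 0.00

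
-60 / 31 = -1.94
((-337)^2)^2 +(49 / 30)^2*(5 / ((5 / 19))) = 11608126030519 / 900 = 12897917811.69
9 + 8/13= 125/13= 9.62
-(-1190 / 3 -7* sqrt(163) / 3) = 7* sqrt(163) / 3 + 1190 / 3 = 426.46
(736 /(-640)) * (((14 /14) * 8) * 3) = -27.60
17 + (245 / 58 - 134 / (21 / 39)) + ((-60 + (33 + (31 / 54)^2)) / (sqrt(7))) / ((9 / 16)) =-92419 / 406 - 311084 * sqrt(7) / 45927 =-245.55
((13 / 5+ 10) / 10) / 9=7 / 50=0.14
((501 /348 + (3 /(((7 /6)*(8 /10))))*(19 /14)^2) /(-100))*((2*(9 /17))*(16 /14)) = -310059 /3481450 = -0.09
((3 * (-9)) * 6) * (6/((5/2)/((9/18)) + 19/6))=-5832/49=-119.02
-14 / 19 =-0.74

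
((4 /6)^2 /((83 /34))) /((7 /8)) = 1088 /5229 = 0.21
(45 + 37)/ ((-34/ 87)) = -3567/ 17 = -209.82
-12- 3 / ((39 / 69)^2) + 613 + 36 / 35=3505454 / 5915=592.64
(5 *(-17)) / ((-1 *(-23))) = -85 / 23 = -3.70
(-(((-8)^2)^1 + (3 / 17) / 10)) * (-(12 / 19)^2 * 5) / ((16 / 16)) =783576 / 6137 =127.68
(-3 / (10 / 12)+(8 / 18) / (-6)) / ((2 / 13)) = -3224 / 135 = -23.88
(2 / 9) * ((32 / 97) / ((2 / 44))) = 1408 / 873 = 1.61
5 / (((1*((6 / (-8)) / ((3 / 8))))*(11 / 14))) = -35 / 11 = -3.18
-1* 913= -913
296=296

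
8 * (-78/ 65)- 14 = -118/ 5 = -23.60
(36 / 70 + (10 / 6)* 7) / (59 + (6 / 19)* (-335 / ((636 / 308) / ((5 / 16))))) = 10303624 / 36364545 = 0.28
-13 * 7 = -91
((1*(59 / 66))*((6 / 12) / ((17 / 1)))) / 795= 59 / 1783980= 0.00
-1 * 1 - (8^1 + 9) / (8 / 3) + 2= -43 / 8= -5.38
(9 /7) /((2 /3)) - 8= -85 /14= -6.07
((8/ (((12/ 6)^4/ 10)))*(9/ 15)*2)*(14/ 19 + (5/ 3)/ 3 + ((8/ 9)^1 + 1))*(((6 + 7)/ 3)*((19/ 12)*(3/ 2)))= 196.44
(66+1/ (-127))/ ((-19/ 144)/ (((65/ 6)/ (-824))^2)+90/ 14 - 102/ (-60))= -495736150/ 5673229573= -0.09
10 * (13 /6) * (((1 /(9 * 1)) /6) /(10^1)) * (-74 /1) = -481 /162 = -2.97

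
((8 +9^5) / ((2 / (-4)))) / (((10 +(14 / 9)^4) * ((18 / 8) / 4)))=-688840848 / 52013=-13243.63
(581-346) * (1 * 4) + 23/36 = 33863/36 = 940.64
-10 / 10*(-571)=571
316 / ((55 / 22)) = 632 / 5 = 126.40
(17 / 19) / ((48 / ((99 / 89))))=561 / 27056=0.02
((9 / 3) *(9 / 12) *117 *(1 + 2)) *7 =22113 / 4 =5528.25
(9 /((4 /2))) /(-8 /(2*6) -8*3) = -27 /148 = -0.18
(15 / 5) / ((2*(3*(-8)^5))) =-1 / 65536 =-0.00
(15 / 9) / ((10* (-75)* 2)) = -1 / 900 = -0.00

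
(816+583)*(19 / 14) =26581 / 14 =1898.64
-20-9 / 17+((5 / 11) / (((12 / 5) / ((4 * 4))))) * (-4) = -18317 / 561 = -32.65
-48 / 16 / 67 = -3 / 67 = -0.04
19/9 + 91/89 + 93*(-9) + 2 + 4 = -663121/801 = -827.87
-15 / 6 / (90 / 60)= -5 / 3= -1.67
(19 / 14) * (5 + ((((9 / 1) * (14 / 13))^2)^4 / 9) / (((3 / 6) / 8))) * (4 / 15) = 4291661364664293502 / 85651725705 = 50105953.26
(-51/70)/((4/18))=-459/140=-3.28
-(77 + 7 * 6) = -119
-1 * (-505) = 505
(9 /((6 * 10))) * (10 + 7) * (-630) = -3213 /2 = -1606.50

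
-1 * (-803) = 803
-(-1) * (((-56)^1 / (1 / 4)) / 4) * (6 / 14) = -24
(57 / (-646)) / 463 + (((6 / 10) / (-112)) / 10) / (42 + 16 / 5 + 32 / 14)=-140831 / 697685440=-0.00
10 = 10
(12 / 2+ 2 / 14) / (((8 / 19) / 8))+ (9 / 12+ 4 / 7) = 3305 / 28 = 118.04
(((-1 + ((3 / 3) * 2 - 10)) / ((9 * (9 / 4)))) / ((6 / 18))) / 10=-2 / 15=-0.13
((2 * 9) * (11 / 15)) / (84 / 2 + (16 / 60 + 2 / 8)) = 792 / 2551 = 0.31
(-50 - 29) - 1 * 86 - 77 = -242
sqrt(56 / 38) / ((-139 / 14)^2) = 392* sqrt(133) / 367099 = 0.01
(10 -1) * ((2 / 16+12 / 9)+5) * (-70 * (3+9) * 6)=-292950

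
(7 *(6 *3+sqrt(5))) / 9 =7 *sqrt(5) / 9+14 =15.74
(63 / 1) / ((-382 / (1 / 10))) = -63 / 3820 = -0.02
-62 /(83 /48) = -2976 /83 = -35.86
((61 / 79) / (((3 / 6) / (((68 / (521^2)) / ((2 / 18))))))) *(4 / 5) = 298656 / 107219195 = 0.00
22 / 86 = 11 / 43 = 0.26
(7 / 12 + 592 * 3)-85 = 20299 / 12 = 1691.58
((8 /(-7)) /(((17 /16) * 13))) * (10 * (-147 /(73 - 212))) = -26880 /30719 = -0.88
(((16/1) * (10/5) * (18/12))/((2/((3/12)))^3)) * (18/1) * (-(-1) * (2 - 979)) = -26379/16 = -1648.69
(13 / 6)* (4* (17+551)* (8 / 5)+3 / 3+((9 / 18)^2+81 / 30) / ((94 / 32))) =7880.61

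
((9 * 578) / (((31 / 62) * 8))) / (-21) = -867 / 14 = -61.93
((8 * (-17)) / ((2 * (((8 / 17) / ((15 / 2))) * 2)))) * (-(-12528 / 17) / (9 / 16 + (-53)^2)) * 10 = -63892800 / 44953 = -1421.32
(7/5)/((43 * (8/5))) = 7/344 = 0.02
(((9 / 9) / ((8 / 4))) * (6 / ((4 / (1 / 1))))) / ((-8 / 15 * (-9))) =5 / 32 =0.16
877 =877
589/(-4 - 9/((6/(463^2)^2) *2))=-2356/137862204499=-0.00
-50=-50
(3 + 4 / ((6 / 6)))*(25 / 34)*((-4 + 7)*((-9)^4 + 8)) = 3448725 / 34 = 101433.09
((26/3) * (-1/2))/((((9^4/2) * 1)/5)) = -130/19683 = -0.01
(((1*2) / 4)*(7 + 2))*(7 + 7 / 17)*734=24481.06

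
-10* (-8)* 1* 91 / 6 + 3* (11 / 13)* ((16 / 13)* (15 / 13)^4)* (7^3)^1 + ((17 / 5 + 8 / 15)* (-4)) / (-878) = 3112.82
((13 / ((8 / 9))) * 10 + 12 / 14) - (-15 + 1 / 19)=86213 / 532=162.05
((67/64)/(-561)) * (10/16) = -0.00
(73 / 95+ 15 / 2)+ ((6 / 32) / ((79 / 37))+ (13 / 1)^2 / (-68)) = 11984709 / 2041360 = 5.87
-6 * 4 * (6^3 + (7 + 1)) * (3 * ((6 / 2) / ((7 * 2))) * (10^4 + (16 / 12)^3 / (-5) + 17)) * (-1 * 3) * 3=1557770112 / 5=311554022.40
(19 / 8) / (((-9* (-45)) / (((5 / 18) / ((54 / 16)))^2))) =190 / 4782969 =0.00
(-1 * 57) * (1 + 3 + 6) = -570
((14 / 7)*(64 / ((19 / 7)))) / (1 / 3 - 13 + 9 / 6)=-5376 / 1273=-4.22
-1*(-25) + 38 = 63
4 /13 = 0.31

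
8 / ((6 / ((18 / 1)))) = 24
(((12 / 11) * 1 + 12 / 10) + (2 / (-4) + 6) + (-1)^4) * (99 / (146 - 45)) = 8703 / 1010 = 8.62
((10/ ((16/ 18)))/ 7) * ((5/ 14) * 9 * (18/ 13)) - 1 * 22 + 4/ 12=-110945/ 7644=-14.51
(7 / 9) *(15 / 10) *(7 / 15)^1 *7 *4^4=43904 / 45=975.64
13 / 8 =1.62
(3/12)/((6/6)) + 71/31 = 315/124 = 2.54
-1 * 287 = -287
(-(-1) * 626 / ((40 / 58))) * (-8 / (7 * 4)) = -9077 / 35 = -259.34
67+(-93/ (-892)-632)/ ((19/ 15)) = -7319249/ 16948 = -431.87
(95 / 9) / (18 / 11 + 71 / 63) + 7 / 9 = 15848 / 3447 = 4.60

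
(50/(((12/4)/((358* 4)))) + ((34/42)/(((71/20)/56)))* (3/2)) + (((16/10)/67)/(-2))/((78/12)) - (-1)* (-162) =22006571066/927615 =23723.82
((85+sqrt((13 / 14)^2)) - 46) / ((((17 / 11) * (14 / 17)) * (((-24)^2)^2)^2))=6149 / 21574761578496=0.00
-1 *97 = -97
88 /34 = 44 /17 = 2.59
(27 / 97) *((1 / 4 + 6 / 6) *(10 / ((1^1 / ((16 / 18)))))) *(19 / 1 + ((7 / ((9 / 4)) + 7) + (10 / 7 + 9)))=249100 / 2037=122.29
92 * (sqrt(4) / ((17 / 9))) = 1656 / 17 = 97.41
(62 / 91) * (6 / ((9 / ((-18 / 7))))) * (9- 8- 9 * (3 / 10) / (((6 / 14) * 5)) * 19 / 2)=204042 / 15925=12.81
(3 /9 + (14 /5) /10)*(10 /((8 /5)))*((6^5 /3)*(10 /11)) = 99360 /11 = 9032.73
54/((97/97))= 54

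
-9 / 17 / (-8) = 9 / 136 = 0.07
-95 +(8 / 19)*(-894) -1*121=-11256 / 19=-592.42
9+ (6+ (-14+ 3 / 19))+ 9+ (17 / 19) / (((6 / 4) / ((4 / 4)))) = 613 / 57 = 10.75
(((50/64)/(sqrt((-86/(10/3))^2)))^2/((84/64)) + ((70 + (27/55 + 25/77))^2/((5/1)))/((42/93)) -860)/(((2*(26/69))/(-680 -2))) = -16083242631729335893/13059590544000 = -1231527.33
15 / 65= 3 / 13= 0.23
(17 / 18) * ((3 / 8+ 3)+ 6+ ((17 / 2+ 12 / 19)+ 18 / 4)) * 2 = 59449 / 1368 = 43.46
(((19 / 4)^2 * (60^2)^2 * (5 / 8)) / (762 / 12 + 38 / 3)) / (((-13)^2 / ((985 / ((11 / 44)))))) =4320357750000 / 77233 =55939271.43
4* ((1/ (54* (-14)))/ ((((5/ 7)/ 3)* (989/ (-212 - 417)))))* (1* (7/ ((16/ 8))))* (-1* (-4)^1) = 8806/ 44505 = 0.20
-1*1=-1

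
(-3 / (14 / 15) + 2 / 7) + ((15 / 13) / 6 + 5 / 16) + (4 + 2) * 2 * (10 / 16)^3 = 5893 / 11648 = 0.51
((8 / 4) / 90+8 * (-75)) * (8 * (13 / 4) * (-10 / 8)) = 350987 / 18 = 19499.28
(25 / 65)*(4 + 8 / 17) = 380 / 221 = 1.72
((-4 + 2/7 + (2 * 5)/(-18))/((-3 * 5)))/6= 269/5670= 0.05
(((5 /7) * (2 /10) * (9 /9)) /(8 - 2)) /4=1 /168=0.01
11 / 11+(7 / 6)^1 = 13 / 6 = 2.17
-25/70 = -5/14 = -0.36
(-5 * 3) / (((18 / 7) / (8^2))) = -1120 / 3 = -373.33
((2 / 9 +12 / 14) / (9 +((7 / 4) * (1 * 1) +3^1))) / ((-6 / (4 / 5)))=-544 / 51975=-0.01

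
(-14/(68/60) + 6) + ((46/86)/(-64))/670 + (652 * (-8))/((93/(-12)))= 647814733479/971703680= 666.68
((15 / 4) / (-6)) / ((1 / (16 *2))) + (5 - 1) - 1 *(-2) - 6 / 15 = -72 / 5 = -14.40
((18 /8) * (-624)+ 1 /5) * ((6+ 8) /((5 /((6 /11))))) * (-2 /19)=1179192 /5225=225.68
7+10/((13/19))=281/13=21.62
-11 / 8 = -1.38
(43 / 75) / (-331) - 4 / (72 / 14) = -58054 / 74475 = -0.78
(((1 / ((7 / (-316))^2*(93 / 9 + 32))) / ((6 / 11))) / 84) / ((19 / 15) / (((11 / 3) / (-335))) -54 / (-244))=-184259284 / 20257041147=-0.01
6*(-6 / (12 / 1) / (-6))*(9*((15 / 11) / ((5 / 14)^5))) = 7260624 / 6875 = 1056.09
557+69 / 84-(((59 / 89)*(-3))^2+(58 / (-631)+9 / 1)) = 76265929349 / 139948228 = 544.96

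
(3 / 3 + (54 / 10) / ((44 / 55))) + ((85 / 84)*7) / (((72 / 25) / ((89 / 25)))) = 14261 / 864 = 16.51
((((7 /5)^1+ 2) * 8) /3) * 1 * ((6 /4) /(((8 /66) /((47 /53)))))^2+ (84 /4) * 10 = 146281251 /112360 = 1301.90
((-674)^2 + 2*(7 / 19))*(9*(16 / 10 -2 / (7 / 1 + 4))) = 6059143116 / 1045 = 5798223.08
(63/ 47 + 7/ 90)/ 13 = 5999/ 54990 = 0.11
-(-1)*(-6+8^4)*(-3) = -12270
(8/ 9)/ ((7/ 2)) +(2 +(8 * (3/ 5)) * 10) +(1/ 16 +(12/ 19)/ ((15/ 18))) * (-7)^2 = 8661809/ 95760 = 90.45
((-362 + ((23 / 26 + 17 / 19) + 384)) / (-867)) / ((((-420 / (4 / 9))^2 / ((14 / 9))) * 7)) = -691 / 101244923325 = -0.00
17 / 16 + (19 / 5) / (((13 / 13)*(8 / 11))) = 503 / 80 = 6.29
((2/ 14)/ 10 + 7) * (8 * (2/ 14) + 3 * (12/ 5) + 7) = 263667/ 2450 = 107.62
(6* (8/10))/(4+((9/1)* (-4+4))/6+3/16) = 384/335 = 1.15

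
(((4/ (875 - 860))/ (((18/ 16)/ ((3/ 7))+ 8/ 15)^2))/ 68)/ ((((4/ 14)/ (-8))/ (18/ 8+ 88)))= -2425920/ 2441897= -0.99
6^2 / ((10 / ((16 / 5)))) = 288 / 25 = 11.52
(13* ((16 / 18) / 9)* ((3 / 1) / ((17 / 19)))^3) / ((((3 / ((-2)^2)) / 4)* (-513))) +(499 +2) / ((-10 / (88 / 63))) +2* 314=23295837536 / 41785065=557.52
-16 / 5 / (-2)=1.60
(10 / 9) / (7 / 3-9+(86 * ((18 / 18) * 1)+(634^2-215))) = 10 / 3616383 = 0.00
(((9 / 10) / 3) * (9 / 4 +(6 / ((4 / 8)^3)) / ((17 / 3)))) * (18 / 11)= 5.26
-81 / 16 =-5.06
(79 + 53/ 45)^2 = 13017664/ 2025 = 6428.48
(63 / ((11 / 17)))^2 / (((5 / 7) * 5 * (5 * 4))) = 8029287 / 60500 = 132.72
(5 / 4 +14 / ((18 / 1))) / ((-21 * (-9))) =73 / 6804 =0.01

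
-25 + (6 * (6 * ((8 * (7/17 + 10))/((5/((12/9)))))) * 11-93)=737618/85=8677.86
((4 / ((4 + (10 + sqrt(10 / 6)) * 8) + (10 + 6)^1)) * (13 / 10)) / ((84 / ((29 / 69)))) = 377 / 1433544 - 377 * sqrt(15) / 53757900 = 0.00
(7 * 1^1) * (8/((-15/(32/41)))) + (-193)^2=22906343/615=37246.09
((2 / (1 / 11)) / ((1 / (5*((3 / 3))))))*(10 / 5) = 220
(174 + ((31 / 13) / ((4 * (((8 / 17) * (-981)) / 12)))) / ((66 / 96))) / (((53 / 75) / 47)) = 9559048000 / 826111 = 11571.14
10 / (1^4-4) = -10 / 3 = -3.33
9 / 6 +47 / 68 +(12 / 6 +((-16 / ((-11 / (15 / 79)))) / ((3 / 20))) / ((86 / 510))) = 38393595 / 2540956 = 15.11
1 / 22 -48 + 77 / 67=-68991 / 1474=-46.81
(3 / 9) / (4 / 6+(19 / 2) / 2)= 4 / 65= 0.06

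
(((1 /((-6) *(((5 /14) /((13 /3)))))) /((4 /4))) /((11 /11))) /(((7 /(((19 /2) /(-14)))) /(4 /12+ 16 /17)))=3211 /12852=0.25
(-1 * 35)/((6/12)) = -70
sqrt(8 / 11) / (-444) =-sqrt(22) / 2442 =-0.00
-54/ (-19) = 54/ 19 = 2.84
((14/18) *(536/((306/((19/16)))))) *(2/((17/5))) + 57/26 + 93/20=47436761/6086340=7.79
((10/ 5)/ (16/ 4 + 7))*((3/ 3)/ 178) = 1/ 979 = 0.00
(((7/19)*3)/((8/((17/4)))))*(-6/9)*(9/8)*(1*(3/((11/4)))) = -3213/6688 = -0.48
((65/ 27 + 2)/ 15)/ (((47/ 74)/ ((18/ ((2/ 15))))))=8806/ 141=62.45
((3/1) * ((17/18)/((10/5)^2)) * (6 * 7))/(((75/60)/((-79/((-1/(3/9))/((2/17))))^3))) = 27610184/39015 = 707.68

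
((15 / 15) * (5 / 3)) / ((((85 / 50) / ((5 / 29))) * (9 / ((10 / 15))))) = 0.01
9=9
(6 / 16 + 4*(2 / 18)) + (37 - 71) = -2389 / 72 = -33.18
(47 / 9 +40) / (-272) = -407 / 2448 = -0.17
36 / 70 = 18 / 35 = 0.51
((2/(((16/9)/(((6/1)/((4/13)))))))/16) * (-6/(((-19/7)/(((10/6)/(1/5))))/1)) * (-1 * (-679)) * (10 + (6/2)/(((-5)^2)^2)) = 10431898659/60800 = 171577.28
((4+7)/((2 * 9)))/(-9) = -0.07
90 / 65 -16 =-190 / 13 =-14.62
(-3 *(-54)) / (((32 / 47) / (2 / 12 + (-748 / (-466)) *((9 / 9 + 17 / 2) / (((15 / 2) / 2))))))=37548441 / 37280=1007.20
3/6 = 1/2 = 0.50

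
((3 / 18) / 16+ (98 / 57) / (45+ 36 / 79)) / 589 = 45139 / 551134368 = 0.00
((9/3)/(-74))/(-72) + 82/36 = 12139/5328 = 2.28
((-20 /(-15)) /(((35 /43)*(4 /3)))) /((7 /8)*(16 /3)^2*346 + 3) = 387 /2713585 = 0.00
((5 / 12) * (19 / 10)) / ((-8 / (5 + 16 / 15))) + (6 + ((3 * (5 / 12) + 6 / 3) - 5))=10511 / 2880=3.65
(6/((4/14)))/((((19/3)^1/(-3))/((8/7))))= -216/19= -11.37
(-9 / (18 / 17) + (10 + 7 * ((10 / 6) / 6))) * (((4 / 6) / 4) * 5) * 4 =310 / 27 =11.48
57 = 57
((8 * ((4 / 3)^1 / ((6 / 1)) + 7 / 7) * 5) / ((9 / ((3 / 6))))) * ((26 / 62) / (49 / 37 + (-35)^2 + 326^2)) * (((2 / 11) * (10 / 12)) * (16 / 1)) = 384800 / 14981577669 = 0.00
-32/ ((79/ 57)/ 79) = -1824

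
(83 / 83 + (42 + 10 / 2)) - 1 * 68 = -20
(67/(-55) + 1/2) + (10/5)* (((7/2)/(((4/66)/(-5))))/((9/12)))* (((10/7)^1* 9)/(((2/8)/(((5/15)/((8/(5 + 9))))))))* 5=-12705079/110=-115500.72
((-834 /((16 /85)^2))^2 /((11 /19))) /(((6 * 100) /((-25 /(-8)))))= 57488391710625 /11534336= 4984109.33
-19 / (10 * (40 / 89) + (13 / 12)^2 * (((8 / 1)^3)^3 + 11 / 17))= -1379856 / 11439690513689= -0.00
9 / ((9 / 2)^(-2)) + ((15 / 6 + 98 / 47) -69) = 22153 / 188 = 117.84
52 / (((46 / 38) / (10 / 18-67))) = -25688 / 9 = -2854.22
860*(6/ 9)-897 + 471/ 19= -17036/ 57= -298.88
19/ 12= 1.58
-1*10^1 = -10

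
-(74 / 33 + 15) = -569 / 33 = -17.24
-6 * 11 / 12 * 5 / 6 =-55 / 12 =-4.58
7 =7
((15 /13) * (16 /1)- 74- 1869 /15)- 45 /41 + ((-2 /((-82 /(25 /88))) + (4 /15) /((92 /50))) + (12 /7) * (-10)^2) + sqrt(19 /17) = -1093719701 /113273160 + sqrt(323) /17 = -8.60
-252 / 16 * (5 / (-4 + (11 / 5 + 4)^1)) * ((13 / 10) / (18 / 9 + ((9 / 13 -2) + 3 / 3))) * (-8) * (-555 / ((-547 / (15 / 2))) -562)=-32287187205 / 264748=-121954.41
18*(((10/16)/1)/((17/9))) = 405/68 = 5.96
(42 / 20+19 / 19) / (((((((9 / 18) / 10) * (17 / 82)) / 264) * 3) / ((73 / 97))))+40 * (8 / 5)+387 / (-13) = 425308813 / 21437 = 19839.94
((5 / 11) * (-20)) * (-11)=100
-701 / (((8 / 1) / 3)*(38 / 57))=-6309 / 16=-394.31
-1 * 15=-15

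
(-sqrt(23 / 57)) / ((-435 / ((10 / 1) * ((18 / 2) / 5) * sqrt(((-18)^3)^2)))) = 11664 * sqrt(1311) / 2755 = 153.29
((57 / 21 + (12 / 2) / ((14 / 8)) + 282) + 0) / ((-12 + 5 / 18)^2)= 2.10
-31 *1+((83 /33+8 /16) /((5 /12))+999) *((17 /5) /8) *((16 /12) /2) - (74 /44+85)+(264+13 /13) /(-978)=29969551 /179300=167.15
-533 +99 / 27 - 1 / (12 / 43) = -6395 / 12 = -532.92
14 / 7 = 2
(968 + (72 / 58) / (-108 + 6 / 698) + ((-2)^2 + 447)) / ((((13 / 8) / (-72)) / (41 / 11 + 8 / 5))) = -17449795206720 / 52098761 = -334936.86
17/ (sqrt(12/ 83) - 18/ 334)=706911/ 109315 + 948226*sqrt(249)/ 327945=52.09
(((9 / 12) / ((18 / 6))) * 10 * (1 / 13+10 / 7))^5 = 150817888928125 / 199690286432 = 755.26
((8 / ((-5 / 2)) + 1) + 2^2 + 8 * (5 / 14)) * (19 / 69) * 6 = 6194 / 805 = 7.69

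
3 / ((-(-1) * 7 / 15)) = 45 / 7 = 6.43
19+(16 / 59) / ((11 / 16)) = 12587 / 649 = 19.39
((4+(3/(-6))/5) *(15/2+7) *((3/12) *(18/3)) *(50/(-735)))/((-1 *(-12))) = -377/784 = -0.48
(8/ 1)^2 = 64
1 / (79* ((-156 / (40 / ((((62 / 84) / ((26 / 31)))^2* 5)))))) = -61152 / 72958159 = -0.00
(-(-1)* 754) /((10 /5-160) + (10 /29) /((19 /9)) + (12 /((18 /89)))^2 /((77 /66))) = 4362267 /16544720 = 0.26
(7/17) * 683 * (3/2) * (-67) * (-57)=54775917/34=1611056.38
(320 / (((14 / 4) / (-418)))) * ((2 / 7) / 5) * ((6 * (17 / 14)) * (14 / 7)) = -10914816 / 343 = -31821.62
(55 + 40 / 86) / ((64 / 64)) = 2385 / 43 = 55.47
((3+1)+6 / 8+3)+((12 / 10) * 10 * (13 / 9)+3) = 28.08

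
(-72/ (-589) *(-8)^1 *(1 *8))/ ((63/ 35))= -2560/ 589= -4.35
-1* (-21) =21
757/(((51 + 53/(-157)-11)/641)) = 76182209/6227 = 12234.18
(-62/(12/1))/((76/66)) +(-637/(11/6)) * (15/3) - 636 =-1987807/836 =-2377.76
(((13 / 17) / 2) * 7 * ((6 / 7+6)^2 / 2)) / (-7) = -7488 / 833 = -8.99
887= 887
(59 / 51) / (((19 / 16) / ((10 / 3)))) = 9440 / 2907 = 3.25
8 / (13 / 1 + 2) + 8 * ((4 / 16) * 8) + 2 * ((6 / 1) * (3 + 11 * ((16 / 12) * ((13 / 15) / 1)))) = 3076 / 15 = 205.07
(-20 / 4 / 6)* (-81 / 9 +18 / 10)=6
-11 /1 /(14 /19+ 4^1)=-209 /90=-2.32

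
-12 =-12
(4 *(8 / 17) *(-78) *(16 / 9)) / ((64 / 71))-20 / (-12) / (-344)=-5080277 / 17544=-289.57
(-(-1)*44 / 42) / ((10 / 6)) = 22 / 35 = 0.63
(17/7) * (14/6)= 17/3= 5.67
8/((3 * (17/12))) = 1.88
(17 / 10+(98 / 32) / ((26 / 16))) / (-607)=-233 / 39455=-0.01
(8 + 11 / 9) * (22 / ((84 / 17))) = 15521 / 378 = 41.06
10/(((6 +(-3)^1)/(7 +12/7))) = 610/21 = 29.05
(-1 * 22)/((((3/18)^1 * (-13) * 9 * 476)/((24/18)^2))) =176/41769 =0.00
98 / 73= 1.34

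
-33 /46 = -0.72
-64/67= -0.96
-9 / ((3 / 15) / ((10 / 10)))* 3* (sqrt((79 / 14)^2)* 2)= -10665 / 7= -1523.57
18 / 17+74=1276 / 17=75.06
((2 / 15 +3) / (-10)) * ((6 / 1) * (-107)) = 5029 / 25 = 201.16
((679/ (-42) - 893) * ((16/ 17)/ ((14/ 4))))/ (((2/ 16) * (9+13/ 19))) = -1658320/ 8211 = -201.96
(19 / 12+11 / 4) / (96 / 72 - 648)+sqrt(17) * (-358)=-358 * sqrt(17) - 13 / 1940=-1476.08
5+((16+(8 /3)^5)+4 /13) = 493295 /3159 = 156.16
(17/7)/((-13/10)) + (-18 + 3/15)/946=-812199/430430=-1.89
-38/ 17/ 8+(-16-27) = -2943/ 68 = -43.28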